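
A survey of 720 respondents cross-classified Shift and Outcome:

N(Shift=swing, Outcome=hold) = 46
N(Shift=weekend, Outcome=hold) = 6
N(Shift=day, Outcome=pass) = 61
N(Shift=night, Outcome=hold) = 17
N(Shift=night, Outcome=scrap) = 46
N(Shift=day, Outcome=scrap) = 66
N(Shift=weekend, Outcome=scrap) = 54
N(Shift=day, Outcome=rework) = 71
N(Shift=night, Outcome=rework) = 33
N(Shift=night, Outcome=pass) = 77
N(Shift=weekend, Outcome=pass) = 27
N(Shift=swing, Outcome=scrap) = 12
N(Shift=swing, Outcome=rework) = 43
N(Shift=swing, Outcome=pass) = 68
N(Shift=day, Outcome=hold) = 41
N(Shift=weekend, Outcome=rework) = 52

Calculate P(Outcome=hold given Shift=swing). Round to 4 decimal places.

Total with Shift=swing: 68 + 43 + 12 + 46 = 169.
P(Outcome=hold | Shift=swing) = 46/169 = 0.2722.

0.2722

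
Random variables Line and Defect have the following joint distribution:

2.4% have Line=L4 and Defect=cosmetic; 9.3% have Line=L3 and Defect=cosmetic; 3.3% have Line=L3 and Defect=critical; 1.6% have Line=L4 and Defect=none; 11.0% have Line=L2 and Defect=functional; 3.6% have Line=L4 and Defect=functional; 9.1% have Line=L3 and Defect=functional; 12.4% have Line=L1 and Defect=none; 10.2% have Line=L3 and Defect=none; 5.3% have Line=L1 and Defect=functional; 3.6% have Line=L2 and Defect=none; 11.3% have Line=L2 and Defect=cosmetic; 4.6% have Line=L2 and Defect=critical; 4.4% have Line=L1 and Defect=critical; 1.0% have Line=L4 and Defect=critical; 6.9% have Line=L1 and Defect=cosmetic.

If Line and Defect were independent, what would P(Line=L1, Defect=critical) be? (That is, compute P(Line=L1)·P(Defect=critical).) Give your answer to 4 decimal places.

P(Line=L1) = 0.124 + 0.069 + 0.053 + 0.044 = 0.290.
P(Defect=critical) = 0.044 + 0.046 + 0.033 + 0.010 = 0.133.
Product: 0.290 × 0.133 = 0.0386.

0.0386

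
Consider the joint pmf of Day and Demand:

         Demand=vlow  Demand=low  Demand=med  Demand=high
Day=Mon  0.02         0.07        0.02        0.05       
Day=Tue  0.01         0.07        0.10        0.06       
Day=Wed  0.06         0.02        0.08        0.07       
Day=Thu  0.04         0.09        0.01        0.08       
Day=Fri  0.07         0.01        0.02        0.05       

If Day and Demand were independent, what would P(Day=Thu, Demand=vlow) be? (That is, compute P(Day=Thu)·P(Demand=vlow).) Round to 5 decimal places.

P(Day=Thu) = 0.04 + 0.09 + 0.01 + 0.08 = 0.22.
P(Demand=vlow) = 0.02 + 0.01 + 0.06 + 0.04 + 0.07 = 0.20.
Product: 0.22 × 0.20 = 0.04400.

0.04400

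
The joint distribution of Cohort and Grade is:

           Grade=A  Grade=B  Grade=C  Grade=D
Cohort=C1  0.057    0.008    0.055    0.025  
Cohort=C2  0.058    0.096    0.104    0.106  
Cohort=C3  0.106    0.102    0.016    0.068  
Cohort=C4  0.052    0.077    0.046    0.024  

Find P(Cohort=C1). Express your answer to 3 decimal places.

P(Cohort=C1) = 0.057 + 0.008 + 0.055 + 0.025 = 0.145.

0.145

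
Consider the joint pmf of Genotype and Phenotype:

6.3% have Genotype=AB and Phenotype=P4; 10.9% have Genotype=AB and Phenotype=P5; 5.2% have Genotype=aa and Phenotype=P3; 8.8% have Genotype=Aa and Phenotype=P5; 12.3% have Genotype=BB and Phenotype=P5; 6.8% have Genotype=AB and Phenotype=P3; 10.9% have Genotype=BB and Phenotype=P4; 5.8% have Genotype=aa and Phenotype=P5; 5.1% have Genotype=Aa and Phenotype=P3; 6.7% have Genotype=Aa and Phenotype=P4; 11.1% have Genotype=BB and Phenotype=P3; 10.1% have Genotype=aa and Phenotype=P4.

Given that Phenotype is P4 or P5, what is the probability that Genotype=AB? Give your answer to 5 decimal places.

P(Phenotype=P4) = 0.067 + 0.101 + 0.063 + 0.109 = 0.340.
P(Phenotype=P5) = 0.088 + 0.058 + 0.109 + 0.123 = 0.378.
P(Phenotype ∈ {P4, P5}) = 0.340 + 0.378 = 0.718; P(Genotype=AB, Phenotype ∈ {P4, P5}) = 0.063 + 0.109 = 0.172.
P(Genotype=AB | Phenotype ∈ {P4, P5}) = 0.172/0.718 = 0.23955.

0.23955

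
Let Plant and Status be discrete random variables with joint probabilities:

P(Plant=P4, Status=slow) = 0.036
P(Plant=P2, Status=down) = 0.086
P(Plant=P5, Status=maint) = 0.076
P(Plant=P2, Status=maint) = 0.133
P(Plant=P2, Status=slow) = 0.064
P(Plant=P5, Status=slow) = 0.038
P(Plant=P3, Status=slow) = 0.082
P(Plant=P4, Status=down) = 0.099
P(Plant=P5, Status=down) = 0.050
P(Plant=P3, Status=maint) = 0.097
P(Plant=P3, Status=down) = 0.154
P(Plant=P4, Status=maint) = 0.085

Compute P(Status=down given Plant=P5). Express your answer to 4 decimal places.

P(Plant=P5) = 0.038 + 0.050 + 0.076 = 0.164.
P(Status=down | Plant=P5) = 0.050/0.164 = 0.3049.

0.3049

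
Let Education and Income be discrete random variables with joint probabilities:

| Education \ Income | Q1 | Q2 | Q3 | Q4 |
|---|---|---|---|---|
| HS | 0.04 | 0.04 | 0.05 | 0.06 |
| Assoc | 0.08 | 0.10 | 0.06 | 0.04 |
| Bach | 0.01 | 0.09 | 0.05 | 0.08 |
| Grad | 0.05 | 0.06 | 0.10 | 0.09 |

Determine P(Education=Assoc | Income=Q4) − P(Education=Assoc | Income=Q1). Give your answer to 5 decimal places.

-0.29630

P(Income=Q4) = 0.06 + 0.04 + 0.08 + 0.09 = 0.27; P(Education=Assoc | Income=Q4) = 0.04/0.27 = 0.148148.
P(Income=Q1) = 0.04 + 0.08 + 0.01 + 0.05 = 0.18; P(Education=Assoc | Income=Q1) = 0.08/0.18 = 0.444444.
Difference = -0.29630.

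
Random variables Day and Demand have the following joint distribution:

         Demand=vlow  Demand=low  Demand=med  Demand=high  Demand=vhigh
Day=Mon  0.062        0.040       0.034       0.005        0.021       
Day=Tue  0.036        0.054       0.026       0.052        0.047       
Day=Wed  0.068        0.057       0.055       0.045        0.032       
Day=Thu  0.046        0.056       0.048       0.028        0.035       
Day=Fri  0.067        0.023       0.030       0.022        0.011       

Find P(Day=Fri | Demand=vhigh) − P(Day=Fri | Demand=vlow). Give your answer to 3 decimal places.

-0.165

P(Demand=vhigh) = 0.021 + 0.047 + 0.032 + 0.035 + 0.011 = 0.146; P(Day=Fri | Demand=vhigh) = 0.011/0.146 = 0.0753.
P(Demand=vlow) = 0.062 + 0.036 + 0.068 + 0.046 + 0.067 = 0.279; P(Day=Fri | Demand=vlow) = 0.067/0.279 = 0.2401.
Difference = -0.165.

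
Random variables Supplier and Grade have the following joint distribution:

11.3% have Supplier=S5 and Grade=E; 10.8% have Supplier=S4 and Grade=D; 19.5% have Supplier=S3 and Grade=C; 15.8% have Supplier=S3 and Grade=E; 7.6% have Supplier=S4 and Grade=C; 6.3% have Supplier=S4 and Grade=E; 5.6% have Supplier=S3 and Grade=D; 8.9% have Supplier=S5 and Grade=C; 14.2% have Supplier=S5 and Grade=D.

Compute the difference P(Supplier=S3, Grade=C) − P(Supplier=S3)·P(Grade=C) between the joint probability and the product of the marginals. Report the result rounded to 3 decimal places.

P(Supplier=S3) = 0.195 + 0.056 + 0.158 = 0.409.
P(Grade=C) = 0.195 + 0.076 + 0.089 = 0.360.
P(Supplier=S3, Grade=C) − P(Supplier=S3)P(Grade=C) = 0.195 − 0.409×0.360 = 0.048.

0.048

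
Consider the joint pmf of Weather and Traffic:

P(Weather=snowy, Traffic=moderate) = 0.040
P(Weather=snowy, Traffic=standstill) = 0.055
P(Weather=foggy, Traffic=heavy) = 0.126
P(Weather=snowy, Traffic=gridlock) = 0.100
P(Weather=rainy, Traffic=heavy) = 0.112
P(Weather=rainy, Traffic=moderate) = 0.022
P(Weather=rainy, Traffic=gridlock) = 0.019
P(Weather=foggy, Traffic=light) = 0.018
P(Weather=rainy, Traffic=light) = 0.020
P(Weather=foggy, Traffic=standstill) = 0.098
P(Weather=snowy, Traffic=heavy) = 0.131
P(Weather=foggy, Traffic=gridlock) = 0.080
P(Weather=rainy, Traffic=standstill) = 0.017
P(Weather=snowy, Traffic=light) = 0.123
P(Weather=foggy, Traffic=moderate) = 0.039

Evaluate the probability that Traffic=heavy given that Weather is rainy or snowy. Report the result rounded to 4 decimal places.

0.3803

P(Weather=rainy) = 0.020 + 0.022 + 0.112 + 0.019 + 0.017 = 0.190.
P(Weather=snowy) = 0.123 + 0.040 + 0.131 + 0.100 + 0.055 = 0.449.
P(Weather ∈ {rainy, snowy}) = 0.190 + 0.449 = 0.639; P(Traffic=heavy, Weather ∈ {rainy, snowy}) = 0.112 + 0.131 = 0.243.
P(Traffic=heavy | Weather ∈ {rainy, snowy}) = 0.243/0.639 = 0.3803.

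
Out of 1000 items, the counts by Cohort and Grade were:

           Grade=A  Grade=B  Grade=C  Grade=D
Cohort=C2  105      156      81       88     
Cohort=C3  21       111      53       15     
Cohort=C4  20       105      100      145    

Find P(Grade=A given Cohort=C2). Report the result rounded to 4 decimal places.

0.2442

Total with Cohort=C2: 105 + 156 + 81 + 88 = 430.
P(Grade=A | Cohort=C2) = 105/430 = 0.2442.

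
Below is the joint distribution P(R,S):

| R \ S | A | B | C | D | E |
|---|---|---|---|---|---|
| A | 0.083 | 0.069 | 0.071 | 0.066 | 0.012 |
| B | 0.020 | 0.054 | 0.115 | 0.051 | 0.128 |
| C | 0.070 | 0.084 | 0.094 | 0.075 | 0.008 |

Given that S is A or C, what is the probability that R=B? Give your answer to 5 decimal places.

0.29801

P(S=A) = 0.083 + 0.020 + 0.070 = 0.173.
P(S=C) = 0.071 + 0.115 + 0.094 = 0.280.
P(S ∈ {A, C}) = 0.173 + 0.280 = 0.453; P(R=B, S ∈ {A, C}) = 0.020 + 0.115 = 0.135.
P(R=B | S ∈ {A, C}) = 0.135/0.453 = 0.29801.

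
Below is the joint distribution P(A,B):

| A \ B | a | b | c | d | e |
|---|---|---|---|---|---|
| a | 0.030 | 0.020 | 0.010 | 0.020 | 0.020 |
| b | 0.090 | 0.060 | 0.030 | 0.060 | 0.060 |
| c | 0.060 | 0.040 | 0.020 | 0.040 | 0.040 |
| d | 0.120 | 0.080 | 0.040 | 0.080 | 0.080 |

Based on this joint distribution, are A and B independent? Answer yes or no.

yes

Every cell satisfies P(A,B) = P(A)·P(B). For instance P(A=a) = 0.100, P(B=d) = 0.200, and 0.100×0.200 = 0.020 matches the joint entry. So A and B are independent.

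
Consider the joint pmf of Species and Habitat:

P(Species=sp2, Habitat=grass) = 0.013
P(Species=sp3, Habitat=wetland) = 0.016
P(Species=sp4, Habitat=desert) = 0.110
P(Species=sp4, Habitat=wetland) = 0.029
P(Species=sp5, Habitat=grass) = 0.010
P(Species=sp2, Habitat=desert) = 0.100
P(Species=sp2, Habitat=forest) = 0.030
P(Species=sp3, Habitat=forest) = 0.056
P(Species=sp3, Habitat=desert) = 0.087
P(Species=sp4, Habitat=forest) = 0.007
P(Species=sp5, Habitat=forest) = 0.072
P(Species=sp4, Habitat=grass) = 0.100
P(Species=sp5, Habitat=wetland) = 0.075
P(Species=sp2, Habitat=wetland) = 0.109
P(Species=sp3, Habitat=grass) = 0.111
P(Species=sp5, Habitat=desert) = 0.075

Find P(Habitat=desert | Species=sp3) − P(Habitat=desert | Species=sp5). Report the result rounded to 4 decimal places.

-0.0011

P(Species=sp3) = 0.056 + 0.111 + 0.016 + 0.087 = 0.270; P(Habitat=desert | Species=sp3) = 0.087/0.270 = 0.32222.
P(Species=sp5) = 0.072 + 0.010 + 0.075 + 0.075 = 0.232; P(Habitat=desert | Species=sp5) = 0.075/0.232 = 0.32328.
Difference = -0.0011.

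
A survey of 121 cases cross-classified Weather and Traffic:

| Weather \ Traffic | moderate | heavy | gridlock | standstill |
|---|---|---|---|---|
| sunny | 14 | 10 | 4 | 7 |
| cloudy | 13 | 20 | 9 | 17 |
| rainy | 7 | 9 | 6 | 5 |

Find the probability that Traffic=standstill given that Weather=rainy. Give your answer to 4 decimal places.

Total with Weather=rainy: 7 + 9 + 6 + 5 = 27.
P(Traffic=standstill | Weather=rainy) = 5/27 = 0.1852.

0.1852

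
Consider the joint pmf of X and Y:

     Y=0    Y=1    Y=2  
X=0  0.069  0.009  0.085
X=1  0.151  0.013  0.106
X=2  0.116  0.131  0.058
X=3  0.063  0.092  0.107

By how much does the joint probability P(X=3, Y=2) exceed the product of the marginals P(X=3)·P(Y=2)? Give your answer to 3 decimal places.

0.014

P(X=3) = 0.063 + 0.092 + 0.107 = 0.262.
P(Y=2) = 0.085 + 0.106 + 0.058 + 0.107 = 0.356.
P(X=3, Y=2) − P(X=3)P(Y=2) = 0.107 − 0.262×0.356 = 0.014.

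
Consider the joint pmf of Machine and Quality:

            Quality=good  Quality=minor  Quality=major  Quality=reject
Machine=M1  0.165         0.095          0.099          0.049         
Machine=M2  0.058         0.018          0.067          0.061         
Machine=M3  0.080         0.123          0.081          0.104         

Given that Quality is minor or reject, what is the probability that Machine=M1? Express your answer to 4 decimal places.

0.3200

P(Quality=minor) = 0.095 + 0.018 + 0.123 = 0.236.
P(Quality=reject) = 0.049 + 0.061 + 0.104 = 0.214.
P(Quality ∈ {minor, reject}) = 0.236 + 0.214 = 0.450; P(Machine=M1, Quality ∈ {minor, reject}) = 0.095 + 0.049 = 0.144.
P(Machine=M1 | Quality ∈ {minor, reject}) = 0.144/0.450 = 0.3200.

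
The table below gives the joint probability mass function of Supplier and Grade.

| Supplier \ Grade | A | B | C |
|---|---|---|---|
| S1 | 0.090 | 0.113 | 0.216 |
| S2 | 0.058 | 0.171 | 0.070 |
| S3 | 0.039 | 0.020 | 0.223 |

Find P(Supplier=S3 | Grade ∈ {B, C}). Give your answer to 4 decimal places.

0.2989

P(Grade=B) = 0.113 + 0.171 + 0.020 = 0.304.
P(Grade=C) = 0.216 + 0.070 + 0.223 = 0.509.
P(Grade ∈ {B, C}) = 0.304 + 0.509 = 0.813; P(Supplier=S3, Grade ∈ {B, C}) = 0.020 + 0.223 = 0.243.
P(Supplier=S3 | Grade ∈ {B, C}) = 0.243/0.813 = 0.2989.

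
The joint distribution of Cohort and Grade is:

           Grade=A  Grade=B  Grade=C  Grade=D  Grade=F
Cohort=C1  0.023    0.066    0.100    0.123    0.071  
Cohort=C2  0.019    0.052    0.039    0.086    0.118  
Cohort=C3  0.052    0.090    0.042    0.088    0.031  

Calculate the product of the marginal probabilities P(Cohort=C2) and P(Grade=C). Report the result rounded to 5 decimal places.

0.05683

P(Cohort=C2) = 0.019 + 0.052 + 0.039 + 0.086 + 0.118 = 0.314.
P(Grade=C) = 0.100 + 0.039 + 0.042 = 0.181.
Product: 0.314 × 0.181 = 0.05683.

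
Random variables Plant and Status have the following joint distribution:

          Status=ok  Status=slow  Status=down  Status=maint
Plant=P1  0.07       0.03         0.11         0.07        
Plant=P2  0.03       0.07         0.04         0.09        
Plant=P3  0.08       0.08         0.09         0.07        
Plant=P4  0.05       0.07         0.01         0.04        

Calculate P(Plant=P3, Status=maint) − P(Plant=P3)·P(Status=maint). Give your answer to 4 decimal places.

P(Plant=P3) = 0.08 + 0.08 + 0.09 + 0.07 = 0.32.
P(Status=maint) = 0.07 + 0.09 + 0.07 + 0.04 = 0.27.
P(Plant=P3, Status=maint) − P(Plant=P3)P(Status=maint) = 0.07 − 0.32×0.27 = -0.0164.

-0.0164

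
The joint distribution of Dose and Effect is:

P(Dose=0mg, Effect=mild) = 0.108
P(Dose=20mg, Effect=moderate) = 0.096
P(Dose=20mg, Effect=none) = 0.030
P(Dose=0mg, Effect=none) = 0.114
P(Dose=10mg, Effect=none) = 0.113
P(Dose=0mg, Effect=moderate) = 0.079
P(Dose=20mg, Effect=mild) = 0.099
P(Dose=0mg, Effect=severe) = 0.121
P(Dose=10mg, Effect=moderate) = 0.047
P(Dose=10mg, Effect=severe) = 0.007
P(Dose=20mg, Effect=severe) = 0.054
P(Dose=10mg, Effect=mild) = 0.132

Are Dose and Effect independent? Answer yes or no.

P(Dose=10mg) = 0.299 and P(Effect=severe) = 0.182, so their product is 0.05442, but P(Dose=10mg, Effect=severe) = 0.007. Since these differ, Dose and Effect are not independent.

no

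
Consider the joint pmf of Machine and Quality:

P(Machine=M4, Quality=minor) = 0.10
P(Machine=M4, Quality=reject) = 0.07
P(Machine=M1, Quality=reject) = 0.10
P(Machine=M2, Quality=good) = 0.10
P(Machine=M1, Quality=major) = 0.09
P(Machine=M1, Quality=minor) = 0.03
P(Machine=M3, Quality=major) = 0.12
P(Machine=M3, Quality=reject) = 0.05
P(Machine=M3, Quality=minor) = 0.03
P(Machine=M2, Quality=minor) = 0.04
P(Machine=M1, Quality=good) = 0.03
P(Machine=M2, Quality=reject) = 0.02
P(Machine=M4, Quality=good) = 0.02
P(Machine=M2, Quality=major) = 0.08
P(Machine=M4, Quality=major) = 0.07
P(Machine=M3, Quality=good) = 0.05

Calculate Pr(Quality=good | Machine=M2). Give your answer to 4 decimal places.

0.4167

P(Machine=M2) = 0.10 + 0.04 + 0.08 + 0.02 = 0.24.
P(Quality=good | Machine=M2) = 0.10/0.24 = 0.4167.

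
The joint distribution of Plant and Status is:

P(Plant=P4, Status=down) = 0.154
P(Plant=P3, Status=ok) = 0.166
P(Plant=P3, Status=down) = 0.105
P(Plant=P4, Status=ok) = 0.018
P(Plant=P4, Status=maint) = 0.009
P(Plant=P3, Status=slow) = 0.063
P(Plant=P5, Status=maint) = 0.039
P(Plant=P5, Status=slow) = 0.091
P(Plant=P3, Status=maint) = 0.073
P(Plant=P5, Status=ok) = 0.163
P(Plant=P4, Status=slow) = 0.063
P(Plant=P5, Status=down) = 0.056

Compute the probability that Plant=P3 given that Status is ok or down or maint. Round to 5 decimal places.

P(Status=ok) = 0.166 + 0.018 + 0.163 = 0.347.
P(Status=down) = 0.105 + 0.154 + 0.056 = 0.315.
P(Status=maint) = 0.073 + 0.009 + 0.039 = 0.121.
P(Status ∈ {ok, down, maint}) = 0.347 + 0.315 + 0.121 = 0.783; P(Plant=P3, Status ∈ {ok, down, maint}) = 0.166 + 0.105 + 0.073 = 0.344.
P(Plant=P3 | Status ∈ {ok, down, maint}) = 0.344/0.783 = 0.43934.

0.43934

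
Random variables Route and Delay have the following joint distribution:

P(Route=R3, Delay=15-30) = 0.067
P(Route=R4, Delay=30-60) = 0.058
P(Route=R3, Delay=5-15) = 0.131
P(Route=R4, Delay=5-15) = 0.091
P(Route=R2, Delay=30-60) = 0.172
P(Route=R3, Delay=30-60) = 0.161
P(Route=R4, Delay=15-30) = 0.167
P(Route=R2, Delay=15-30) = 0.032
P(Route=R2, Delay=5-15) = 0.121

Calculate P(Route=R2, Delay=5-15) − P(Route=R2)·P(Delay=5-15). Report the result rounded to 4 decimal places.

0.0095

P(Route=R2) = 0.121 + 0.032 + 0.172 = 0.325.
P(Delay=5-15) = 0.121 + 0.131 + 0.091 = 0.343.
P(Route=R2, Delay=5-15) − P(Route=R2)P(Delay=5-15) = 0.121 − 0.325×0.343 = 0.0095.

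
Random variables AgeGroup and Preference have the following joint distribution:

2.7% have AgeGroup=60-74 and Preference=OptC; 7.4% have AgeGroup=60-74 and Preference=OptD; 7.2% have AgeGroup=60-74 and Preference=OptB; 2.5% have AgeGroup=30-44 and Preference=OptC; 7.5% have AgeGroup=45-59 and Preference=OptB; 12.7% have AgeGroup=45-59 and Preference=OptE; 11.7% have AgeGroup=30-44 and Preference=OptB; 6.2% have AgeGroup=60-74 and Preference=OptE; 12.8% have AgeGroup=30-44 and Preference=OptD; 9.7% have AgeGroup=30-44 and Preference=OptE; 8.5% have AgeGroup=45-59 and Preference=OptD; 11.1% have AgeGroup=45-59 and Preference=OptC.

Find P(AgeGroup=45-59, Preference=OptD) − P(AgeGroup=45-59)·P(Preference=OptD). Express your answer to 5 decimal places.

P(AgeGroup=45-59) = 0.075 + 0.111 + 0.085 + 0.127 = 0.398.
P(Preference=OptD) = 0.128 + 0.085 + 0.074 = 0.287.
P(AgeGroup=45-59, Preference=OptD) − P(AgeGroup=45-59)P(Preference=OptD) = 0.085 − 0.398×0.287 = -0.02923.

-0.02923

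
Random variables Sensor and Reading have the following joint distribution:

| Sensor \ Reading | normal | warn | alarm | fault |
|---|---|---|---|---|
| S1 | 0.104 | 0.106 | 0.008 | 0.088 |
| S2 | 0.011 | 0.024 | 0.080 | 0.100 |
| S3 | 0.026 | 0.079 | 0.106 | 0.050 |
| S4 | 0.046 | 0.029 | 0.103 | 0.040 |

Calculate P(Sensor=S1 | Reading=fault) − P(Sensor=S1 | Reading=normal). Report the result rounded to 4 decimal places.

P(Reading=fault) = 0.088 + 0.100 + 0.050 + 0.040 = 0.278; P(Sensor=S1 | Reading=fault) = 0.088/0.278 = 0.31655.
P(Reading=normal) = 0.104 + 0.011 + 0.026 + 0.046 = 0.187; P(Sensor=S1 | Reading=normal) = 0.104/0.187 = 0.55615.
Difference = -0.2396.

-0.2396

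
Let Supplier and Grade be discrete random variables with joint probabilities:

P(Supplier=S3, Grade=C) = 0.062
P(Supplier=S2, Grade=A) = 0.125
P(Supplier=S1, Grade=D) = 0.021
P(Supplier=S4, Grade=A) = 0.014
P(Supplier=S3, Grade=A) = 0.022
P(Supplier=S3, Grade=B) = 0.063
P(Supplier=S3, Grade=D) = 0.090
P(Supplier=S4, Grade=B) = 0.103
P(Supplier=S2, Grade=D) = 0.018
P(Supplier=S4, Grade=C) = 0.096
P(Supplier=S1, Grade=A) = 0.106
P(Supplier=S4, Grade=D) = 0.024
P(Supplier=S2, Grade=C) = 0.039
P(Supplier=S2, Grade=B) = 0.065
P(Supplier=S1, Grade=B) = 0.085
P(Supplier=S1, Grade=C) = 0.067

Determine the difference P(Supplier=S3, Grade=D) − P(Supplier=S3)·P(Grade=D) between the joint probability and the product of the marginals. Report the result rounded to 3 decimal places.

P(Supplier=S3) = 0.022 + 0.063 + 0.062 + 0.090 = 0.237.
P(Grade=D) = 0.021 + 0.018 + 0.090 + 0.024 = 0.153.
P(Supplier=S3, Grade=D) − P(Supplier=S3)P(Grade=D) = 0.090 − 0.237×0.153 = 0.054.

0.054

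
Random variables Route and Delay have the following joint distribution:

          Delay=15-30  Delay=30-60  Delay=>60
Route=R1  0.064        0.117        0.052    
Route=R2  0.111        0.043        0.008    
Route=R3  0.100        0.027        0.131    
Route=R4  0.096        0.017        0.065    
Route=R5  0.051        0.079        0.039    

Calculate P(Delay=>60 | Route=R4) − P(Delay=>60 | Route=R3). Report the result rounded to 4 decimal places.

P(Route=R4) = 0.096 + 0.017 + 0.065 = 0.178; P(Delay=>60 | Route=R4) = 0.065/0.178 = 0.36517.
P(Route=R3) = 0.100 + 0.027 + 0.131 = 0.258; P(Delay=>60 | Route=R3) = 0.131/0.258 = 0.50775.
Difference = -0.1426.

-0.1426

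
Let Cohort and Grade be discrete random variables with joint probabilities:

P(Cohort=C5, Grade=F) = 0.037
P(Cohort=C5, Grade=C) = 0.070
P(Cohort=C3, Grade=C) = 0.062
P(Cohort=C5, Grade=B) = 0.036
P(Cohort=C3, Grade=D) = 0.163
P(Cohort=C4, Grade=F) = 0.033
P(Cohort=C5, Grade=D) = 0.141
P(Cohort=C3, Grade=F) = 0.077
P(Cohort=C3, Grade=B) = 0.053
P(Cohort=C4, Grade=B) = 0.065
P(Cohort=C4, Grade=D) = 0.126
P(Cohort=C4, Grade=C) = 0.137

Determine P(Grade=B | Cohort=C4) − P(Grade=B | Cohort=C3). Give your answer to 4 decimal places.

0.0308

P(Cohort=C4) = 0.065 + 0.137 + 0.126 + 0.033 = 0.361; P(Grade=B | Cohort=C4) = 0.065/0.361 = 0.18006.
P(Cohort=C3) = 0.053 + 0.062 + 0.163 + 0.077 = 0.355; P(Grade=B | Cohort=C3) = 0.053/0.355 = 0.14930.
Difference = 0.0308.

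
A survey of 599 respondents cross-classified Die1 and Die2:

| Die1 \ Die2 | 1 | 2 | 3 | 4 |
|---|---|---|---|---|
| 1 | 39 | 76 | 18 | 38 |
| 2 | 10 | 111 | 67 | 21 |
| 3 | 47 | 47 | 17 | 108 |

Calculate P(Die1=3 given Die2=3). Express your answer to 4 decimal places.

Total with Die2=3: 18 + 67 + 17 = 102.
P(Die1=3 | Die2=3) = 17/102 = 0.1667.

0.1667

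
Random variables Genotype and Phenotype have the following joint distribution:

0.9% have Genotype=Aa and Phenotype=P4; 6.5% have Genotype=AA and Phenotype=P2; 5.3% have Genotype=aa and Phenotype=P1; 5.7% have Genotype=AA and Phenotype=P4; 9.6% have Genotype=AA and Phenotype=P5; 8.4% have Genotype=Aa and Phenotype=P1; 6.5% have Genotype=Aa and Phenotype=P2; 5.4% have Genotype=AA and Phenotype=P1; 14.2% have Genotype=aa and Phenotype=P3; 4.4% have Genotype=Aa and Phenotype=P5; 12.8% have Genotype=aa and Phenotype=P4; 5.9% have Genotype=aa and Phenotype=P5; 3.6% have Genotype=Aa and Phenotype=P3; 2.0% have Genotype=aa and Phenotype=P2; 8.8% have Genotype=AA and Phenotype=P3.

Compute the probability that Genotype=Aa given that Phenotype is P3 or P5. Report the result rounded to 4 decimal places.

P(Phenotype=P3) = 0.088 + 0.036 + 0.142 = 0.266.
P(Phenotype=P5) = 0.096 + 0.044 + 0.059 = 0.199.
P(Phenotype ∈ {P3, P5}) = 0.266 + 0.199 = 0.465; P(Genotype=Aa, Phenotype ∈ {P3, P5}) = 0.036 + 0.044 = 0.080.
P(Genotype=Aa | Phenotype ∈ {P3, P5}) = 0.080/0.465 = 0.1720.

0.1720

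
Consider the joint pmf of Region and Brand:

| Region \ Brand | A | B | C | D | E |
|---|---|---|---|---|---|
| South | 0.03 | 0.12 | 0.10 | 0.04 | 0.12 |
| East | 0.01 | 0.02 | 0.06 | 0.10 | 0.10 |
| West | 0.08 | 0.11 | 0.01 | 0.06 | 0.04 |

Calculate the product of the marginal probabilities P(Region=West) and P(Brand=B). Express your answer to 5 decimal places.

P(Region=West) = 0.08 + 0.11 + 0.01 + 0.06 + 0.04 = 0.30.
P(Brand=B) = 0.12 + 0.02 + 0.11 = 0.25.
Product: 0.30 × 0.25 = 0.07500.

0.07500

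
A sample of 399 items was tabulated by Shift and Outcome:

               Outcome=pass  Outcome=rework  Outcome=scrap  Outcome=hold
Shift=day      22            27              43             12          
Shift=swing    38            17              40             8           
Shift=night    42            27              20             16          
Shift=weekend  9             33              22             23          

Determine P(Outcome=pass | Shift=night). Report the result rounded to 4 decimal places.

0.4000

Total with Shift=night: 42 + 27 + 20 + 16 = 105.
P(Outcome=pass | Shift=night) = 42/105 = 0.4000.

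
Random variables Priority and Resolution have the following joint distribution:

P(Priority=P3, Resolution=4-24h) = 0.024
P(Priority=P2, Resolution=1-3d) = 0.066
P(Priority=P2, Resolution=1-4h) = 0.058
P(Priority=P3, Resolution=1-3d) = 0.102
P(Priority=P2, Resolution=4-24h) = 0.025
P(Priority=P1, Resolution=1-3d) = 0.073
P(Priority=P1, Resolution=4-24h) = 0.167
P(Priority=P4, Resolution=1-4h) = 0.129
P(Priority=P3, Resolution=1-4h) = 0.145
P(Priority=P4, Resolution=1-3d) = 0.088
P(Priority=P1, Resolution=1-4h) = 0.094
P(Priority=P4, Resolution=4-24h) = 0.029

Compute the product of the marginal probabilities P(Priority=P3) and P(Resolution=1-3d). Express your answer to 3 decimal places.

0.089

P(Priority=P3) = 0.145 + 0.024 + 0.102 = 0.271.
P(Resolution=1-3d) = 0.073 + 0.066 + 0.102 + 0.088 = 0.329.
Product: 0.271 × 0.329 = 0.089.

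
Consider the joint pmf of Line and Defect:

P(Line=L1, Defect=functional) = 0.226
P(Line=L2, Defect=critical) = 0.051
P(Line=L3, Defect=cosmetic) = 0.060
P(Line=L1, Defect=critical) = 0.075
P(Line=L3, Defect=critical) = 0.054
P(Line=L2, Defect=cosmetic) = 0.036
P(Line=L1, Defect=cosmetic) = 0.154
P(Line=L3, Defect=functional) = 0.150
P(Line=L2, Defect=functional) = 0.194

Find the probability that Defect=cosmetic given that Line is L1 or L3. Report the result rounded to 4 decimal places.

0.2976

P(Line=L1) = 0.154 + 0.226 + 0.075 = 0.455.
P(Line=L3) = 0.060 + 0.150 + 0.054 = 0.264.
P(Line ∈ {L1, L3}) = 0.455 + 0.264 = 0.719; P(Defect=cosmetic, Line ∈ {L1, L3}) = 0.154 + 0.060 = 0.214.
P(Defect=cosmetic | Line ∈ {L1, L3}) = 0.214/0.719 = 0.2976.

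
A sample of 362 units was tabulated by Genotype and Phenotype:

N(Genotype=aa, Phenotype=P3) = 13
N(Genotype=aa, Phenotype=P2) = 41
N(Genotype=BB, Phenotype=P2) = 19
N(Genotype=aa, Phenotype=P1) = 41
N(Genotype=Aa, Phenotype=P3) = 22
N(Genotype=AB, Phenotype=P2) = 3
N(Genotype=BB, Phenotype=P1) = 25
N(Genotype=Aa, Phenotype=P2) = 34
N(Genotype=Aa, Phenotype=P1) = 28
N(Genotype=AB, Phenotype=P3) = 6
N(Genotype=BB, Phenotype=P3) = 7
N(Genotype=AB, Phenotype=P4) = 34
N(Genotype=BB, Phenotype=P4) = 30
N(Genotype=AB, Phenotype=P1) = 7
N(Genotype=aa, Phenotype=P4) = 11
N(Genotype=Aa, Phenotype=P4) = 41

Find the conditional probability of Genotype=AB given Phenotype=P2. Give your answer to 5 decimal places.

Total with Phenotype=P2: 34 + 41 + 3 + 19 = 97.
P(Genotype=AB | Phenotype=P2) = 3/97 = 0.03093.

0.03093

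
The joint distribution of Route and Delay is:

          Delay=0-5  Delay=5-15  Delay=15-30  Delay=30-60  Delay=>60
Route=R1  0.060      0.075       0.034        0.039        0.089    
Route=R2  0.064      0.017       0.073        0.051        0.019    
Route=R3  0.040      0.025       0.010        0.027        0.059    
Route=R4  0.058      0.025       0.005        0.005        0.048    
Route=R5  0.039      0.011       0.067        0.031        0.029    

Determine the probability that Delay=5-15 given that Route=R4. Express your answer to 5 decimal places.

P(Route=R4) = 0.058 + 0.025 + 0.005 + 0.005 + 0.048 = 0.141.
P(Delay=5-15 | Route=R4) = 0.025/0.141 = 0.17730.

0.17730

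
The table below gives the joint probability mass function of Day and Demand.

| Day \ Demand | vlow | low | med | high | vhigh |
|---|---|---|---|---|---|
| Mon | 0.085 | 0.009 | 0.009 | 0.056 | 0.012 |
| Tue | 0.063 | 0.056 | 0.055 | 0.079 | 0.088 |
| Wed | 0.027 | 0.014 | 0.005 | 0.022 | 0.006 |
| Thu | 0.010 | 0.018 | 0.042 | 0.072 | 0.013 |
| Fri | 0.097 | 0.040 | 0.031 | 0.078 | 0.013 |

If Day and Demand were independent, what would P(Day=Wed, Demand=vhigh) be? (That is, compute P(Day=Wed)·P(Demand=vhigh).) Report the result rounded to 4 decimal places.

P(Day=Wed) = 0.027 + 0.014 + 0.005 + 0.022 + 0.006 = 0.074.
P(Demand=vhigh) = 0.012 + 0.088 + 0.006 + 0.013 + 0.013 = 0.132.
Product: 0.074 × 0.132 = 0.0098.

0.0098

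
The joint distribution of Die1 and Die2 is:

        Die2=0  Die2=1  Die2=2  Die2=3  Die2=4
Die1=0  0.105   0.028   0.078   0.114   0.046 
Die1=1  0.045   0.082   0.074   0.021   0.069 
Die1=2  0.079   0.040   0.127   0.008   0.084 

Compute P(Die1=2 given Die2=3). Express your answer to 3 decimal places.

0.056

P(Die2=3) = 0.114 + 0.021 + 0.008 = 0.143.
P(Die1=2 | Die2=3) = 0.008/0.143 = 0.056.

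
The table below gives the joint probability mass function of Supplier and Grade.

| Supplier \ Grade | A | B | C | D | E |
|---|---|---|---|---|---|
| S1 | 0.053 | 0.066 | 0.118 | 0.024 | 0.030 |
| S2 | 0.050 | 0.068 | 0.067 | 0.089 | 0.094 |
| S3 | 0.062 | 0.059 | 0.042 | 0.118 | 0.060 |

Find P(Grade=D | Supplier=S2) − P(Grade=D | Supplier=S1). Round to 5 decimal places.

P(Supplier=S2) = 0.050 + 0.068 + 0.067 + 0.089 + 0.094 = 0.368; P(Grade=D | Supplier=S2) = 0.089/0.368 = 0.241848.
P(Supplier=S1) = 0.053 + 0.066 + 0.118 + 0.024 + 0.030 = 0.291; P(Grade=D | Supplier=S1) = 0.024/0.291 = 0.082474.
Difference = 0.15937.

0.15937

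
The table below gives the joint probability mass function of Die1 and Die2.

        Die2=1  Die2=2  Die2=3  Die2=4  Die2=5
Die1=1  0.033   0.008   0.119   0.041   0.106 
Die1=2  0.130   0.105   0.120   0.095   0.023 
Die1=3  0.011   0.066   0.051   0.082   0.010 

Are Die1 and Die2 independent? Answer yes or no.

no

P(Die1=1) = 0.307 and P(Die2=5) = 0.139, so their product is 0.04267, but P(Die1=1, Die2=5) = 0.106. Since these differ, Die1 and Die2 are not independent.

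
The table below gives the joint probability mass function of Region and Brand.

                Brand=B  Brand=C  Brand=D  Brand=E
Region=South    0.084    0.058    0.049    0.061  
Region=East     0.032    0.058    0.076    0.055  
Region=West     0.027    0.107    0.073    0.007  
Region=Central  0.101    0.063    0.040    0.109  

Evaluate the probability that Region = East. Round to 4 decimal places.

0.2210

P(Region=East) = 0.032 + 0.058 + 0.076 + 0.055 = 0.221.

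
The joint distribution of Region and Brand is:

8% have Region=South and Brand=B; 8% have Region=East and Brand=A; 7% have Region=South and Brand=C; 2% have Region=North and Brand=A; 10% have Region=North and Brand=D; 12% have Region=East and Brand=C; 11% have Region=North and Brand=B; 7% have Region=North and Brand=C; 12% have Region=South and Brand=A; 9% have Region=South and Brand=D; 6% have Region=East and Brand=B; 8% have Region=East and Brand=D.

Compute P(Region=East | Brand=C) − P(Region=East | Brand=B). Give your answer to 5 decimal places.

P(Brand=C) = 0.07 + 0.07 + 0.12 = 0.26; P(Region=East | Brand=C) = 0.12/0.26 = 0.461538.
P(Brand=B) = 0.11 + 0.08 + 0.06 = 0.25; P(Region=East | Brand=B) = 0.06/0.25 = 0.240000.
Difference = 0.22154.

0.22154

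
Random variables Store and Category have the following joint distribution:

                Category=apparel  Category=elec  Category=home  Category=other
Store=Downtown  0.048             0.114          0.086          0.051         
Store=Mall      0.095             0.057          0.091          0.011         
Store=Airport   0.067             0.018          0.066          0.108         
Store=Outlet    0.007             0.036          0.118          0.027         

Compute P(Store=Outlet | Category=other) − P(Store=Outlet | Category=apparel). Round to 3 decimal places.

P(Category=other) = 0.051 + 0.011 + 0.108 + 0.027 = 0.197; P(Store=Outlet | Category=other) = 0.027/0.197 = 0.1371.
P(Category=apparel) = 0.048 + 0.095 + 0.067 + 0.007 = 0.217; P(Store=Outlet | Category=apparel) = 0.007/0.217 = 0.0323.
Difference = 0.105.

0.105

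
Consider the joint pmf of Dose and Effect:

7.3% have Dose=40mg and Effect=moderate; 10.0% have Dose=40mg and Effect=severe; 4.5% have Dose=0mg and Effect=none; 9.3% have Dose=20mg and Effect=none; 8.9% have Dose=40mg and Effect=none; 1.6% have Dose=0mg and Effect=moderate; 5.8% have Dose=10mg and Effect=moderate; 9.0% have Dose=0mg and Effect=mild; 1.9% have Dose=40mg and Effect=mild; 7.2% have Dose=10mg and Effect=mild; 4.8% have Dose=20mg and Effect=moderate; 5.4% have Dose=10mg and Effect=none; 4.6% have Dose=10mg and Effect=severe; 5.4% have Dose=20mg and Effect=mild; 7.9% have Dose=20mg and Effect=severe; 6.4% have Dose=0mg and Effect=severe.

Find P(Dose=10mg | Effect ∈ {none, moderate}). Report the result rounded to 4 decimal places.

P(Effect=none) = 0.045 + 0.054 + 0.093 + 0.089 = 0.281.
P(Effect=moderate) = 0.016 + 0.058 + 0.048 + 0.073 = 0.195.
P(Effect ∈ {none, moderate}) = 0.281 + 0.195 = 0.476; P(Dose=10mg, Effect ∈ {none, moderate}) = 0.054 + 0.058 = 0.112.
P(Dose=10mg | Effect ∈ {none, moderate}) = 0.112/0.476 = 0.2353.

0.2353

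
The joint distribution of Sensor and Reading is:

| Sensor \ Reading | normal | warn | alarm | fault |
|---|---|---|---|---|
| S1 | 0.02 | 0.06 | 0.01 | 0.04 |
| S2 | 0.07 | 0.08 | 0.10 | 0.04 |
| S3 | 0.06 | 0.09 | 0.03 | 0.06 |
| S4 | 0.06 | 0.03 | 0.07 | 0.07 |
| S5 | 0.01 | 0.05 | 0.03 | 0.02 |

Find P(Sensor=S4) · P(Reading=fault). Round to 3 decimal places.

0.053

P(Sensor=S4) = 0.06 + 0.03 + 0.07 + 0.07 = 0.23.
P(Reading=fault) = 0.04 + 0.04 + 0.06 + 0.07 + 0.02 = 0.23.
Product: 0.23 × 0.23 = 0.053.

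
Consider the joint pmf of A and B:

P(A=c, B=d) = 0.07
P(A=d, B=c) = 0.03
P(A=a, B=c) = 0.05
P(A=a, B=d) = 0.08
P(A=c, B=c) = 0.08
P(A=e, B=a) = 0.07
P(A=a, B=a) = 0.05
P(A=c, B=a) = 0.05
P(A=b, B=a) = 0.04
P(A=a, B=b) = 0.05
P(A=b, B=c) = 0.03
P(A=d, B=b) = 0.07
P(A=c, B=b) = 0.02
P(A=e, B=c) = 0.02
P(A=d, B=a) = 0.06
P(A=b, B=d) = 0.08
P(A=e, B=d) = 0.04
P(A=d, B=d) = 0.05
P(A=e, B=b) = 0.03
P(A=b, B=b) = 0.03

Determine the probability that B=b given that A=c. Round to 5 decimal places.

0.09091

P(A=c) = 0.05 + 0.02 + 0.08 + 0.07 = 0.22.
P(B=b | A=c) = 0.02/0.22 = 0.09091.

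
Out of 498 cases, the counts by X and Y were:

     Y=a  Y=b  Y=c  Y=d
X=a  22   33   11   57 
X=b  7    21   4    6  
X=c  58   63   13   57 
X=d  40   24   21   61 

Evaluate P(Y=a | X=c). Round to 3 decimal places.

0.304

Total with X=c: 58 + 63 + 13 + 57 = 191.
P(Y=a | X=c) = 58/191 = 0.304.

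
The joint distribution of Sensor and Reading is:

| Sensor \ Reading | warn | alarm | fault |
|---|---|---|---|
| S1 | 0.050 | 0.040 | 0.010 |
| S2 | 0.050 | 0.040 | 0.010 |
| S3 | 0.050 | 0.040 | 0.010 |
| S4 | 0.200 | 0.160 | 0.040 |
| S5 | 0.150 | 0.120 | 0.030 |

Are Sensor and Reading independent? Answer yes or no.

yes

Every cell satisfies P(Sensor,Reading) = P(Sensor)·P(Reading). For instance P(Sensor=S1) = 0.100, P(Reading=warn) = 0.500, and 0.100×0.500 = 0.050 matches the joint entry. So Sensor and Reading are independent.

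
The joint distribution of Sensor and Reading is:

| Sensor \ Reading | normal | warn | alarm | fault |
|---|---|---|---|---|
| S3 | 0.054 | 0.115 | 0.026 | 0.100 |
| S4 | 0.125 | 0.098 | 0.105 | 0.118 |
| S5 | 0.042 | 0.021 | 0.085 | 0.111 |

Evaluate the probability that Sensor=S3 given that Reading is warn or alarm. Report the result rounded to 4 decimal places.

P(Reading=warn) = 0.115 + 0.098 + 0.021 = 0.234.
P(Reading=alarm) = 0.026 + 0.105 + 0.085 = 0.216.
P(Reading ∈ {warn, alarm}) = 0.234 + 0.216 = 0.450; P(Sensor=S3, Reading ∈ {warn, alarm}) = 0.115 + 0.026 = 0.141.
P(Sensor=S3 | Reading ∈ {warn, alarm}) = 0.141/0.450 = 0.3133.

0.3133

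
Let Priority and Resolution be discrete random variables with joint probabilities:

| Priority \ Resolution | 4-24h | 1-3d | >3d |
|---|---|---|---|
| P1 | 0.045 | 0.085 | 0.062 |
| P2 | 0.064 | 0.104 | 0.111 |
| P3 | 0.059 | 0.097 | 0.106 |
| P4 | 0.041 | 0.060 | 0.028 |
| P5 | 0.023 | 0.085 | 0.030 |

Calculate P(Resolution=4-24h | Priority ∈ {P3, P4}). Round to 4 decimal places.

P(Priority=P3) = 0.059 + 0.097 + 0.106 = 0.262.
P(Priority=P4) = 0.041 + 0.060 + 0.028 = 0.129.
P(Priority ∈ {P3, P4}) = 0.262 + 0.129 = 0.391; P(Resolution=4-24h, Priority ∈ {P3, P4}) = 0.059 + 0.041 = 0.100.
P(Resolution=4-24h | Priority ∈ {P3, P4}) = 0.100/0.391 = 0.2558.

0.2558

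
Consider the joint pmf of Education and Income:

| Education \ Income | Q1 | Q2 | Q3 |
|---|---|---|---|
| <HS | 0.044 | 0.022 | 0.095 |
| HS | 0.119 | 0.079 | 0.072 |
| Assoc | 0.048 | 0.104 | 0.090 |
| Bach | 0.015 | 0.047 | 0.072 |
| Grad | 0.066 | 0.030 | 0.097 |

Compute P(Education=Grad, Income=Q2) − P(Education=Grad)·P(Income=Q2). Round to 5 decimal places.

-0.02443

P(Education=Grad) = 0.066 + 0.030 + 0.097 = 0.193.
P(Income=Q2) = 0.022 + 0.079 + 0.104 + 0.047 + 0.030 = 0.282.
P(Education=Grad, Income=Q2) − P(Education=Grad)P(Income=Q2) = 0.030 − 0.193×0.282 = -0.02443.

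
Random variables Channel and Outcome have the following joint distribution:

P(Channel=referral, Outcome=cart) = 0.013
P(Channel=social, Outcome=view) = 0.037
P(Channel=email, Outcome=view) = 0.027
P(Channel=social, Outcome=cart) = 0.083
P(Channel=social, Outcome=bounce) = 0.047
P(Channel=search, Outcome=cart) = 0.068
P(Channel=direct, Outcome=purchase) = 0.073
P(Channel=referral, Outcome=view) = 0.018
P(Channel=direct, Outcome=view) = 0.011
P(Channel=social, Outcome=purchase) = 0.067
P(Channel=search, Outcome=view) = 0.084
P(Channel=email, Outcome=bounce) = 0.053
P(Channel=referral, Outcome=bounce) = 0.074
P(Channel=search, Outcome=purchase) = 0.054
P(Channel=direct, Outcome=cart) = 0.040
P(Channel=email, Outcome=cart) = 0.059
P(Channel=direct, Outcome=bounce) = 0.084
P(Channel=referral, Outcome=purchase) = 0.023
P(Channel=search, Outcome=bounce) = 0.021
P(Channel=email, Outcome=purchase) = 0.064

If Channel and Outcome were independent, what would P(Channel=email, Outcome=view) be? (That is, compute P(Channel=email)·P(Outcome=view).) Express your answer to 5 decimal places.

0.03593

P(Channel=email) = 0.053 + 0.027 + 0.059 + 0.064 = 0.203.
P(Outcome=view) = 0.027 + 0.084 + 0.037 + 0.011 + 0.018 = 0.177.
Product: 0.203 × 0.177 = 0.03593.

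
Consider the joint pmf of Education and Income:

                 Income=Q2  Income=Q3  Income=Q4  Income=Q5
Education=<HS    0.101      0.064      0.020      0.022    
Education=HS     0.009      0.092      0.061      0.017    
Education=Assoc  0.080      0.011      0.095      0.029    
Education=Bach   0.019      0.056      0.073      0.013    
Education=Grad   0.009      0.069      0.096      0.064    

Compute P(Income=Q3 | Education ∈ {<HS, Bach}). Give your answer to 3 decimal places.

0.326

P(Education=<HS) = 0.101 + 0.064 + 0.020 + 0.022 = 0.207.
P(Education=Bach) = 0.019 + 0.056 + 0.073 + 0.013 = 0.161.
P(Education ∈ {<HS, Bach}) = 0.207 + 0.161 = 0.368; P(Income=Q3, Education ∈ {<HS, Bach}) = 0.064 + 0.056 = 0.120.
P(Income=Q3 | Education ∈ {<HS, Bach}) = 0.120/0.368 = 0.326.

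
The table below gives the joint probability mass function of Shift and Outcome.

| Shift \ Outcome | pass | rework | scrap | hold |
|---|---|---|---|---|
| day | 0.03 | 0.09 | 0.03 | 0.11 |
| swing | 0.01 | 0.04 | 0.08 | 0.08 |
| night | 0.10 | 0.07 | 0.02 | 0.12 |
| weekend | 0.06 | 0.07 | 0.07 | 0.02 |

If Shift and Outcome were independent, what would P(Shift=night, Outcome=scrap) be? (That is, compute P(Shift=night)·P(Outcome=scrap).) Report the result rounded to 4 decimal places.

P(Shift=night) = 0.10 + 0.07 + 0.02 + 0.12 = 0.31.
P(Outcome=scrap) = 0.03 + 0.08 + 0.02 + 0.07 = 0.20.
Product: 0.31 × 0.20 = 0.0620.

0.0620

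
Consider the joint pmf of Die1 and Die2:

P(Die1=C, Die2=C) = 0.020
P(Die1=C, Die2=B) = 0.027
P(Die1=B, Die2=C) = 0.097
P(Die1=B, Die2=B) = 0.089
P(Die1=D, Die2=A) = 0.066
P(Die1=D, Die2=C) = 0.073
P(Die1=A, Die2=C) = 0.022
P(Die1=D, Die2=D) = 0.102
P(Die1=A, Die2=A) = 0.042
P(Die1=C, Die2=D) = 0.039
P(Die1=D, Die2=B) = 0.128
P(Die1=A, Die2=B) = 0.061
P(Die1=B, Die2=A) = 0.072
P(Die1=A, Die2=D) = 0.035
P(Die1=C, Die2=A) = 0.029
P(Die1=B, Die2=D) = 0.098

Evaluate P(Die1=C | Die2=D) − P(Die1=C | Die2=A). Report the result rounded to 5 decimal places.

P(Die2=D) = 0.035 + 0.098 + 0.039 + 0.102 = 0.274; P(Die1=C | Die2=D) = 0.039/0.274 = 0.142336.
P(Die2=A) = 0.042 + 0.072 + 0.029 + 0.066 = 0.209; P(Die1=C | Die2=A) = 0.029/0.209 = 0.138756.
Difference = 0.00358.

0.00358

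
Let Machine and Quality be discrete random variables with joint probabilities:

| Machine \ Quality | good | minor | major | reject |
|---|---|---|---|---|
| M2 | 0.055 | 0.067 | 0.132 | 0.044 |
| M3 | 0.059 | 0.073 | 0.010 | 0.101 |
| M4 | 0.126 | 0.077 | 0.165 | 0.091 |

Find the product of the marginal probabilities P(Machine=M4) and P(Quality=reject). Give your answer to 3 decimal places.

P(Machine=M4) = 0.126 + 0.077 + 0.165 + 0.091 = 0.459.
P(Quality=reject) = 0.044 + 0.101 + 0.091 = 0.236.
Product: 0.459 × 0.236 = 0.108.

0.108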